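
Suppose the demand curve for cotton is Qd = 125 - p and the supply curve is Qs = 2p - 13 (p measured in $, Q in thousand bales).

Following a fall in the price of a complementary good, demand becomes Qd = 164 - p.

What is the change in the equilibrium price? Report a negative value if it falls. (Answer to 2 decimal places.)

+13.00

Before the shock: 125 - p = 2p - 13 ⇒ 138 = 3p ⇒ p = 46, Q = 79.
The shock moves the curves to Qd = 164 - p and Qs = 2p - 13.
Equate the new curves: 164 - p = 2p - 13, giving 177 = 3p, p = 59, Q = 105.
Δp = 59 − 46 = +13.00.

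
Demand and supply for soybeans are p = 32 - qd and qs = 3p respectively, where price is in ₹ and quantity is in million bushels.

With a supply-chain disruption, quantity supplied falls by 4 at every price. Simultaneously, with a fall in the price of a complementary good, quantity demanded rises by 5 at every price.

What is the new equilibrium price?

Solve the original market: 32 - p = 3p, hence p = 8 and q = 24.
With the change applied: demand qd = 37 - p, supply qs = 3p - 4.
New equilibrium: 37 - p = 3p - 4 ⇒ 41 = 4p ⇒ p = 10.25, q = 26.75.

10.25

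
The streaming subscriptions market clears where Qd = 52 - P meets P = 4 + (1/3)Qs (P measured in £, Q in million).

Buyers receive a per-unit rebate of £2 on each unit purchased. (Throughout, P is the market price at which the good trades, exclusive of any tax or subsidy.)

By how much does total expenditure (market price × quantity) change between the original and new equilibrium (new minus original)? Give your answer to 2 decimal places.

Initially, 52 - P = 3P - 12, so 64 = 4P and P = 16, Q = 36.
Since buyers' out-of-pocket price is the market price minus the rebate, the effective demand curve becomes Qd = 54 - P.
New equilibrium: 54 - P = 3P - 12 ⇒ 66 = 4P ⇒ P = 16.5, Q = 37.5.
Expenditure moves from 16×36 = 576 to 16.5×37.5 = 618.75; change = +42.75.

+42.75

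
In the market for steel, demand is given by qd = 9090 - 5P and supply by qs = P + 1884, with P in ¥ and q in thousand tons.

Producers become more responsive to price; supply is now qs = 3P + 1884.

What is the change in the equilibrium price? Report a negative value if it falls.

-300.25

Before the shock: 9090 - 5P = P + 1884 ⇒ 7206 = 6P ⇒ P = 1201, q = 3085.
After the shift, demand is qd = 9090 - 5P and supply is qs = 3P + 1884.
Clearing the new market: 9090 - 5P = 3P + 1884, so P = 900.75 and q = 4586.25.
ΔP = 900.75 − 1201 = -300.25.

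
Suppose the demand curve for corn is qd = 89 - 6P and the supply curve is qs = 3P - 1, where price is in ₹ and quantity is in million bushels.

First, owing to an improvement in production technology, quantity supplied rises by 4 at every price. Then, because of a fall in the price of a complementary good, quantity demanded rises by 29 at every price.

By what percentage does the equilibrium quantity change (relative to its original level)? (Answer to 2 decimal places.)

Original equilibrium: 89 - 6P = 3P - 1 gives 90 = 9P, so P = 10 and q = 29.
The shock moves the curves to qd = 118 - 6P and qs = 3P + 3.
Clearing the new market: 118 - 6P = 3P + 3, so P = 115/9 ≈ 12.7778 and q = 124/3 ≈ 41.3333.
%Δq = (41.3333 − 29) / 29 × 100 = +42.53%.

+42.53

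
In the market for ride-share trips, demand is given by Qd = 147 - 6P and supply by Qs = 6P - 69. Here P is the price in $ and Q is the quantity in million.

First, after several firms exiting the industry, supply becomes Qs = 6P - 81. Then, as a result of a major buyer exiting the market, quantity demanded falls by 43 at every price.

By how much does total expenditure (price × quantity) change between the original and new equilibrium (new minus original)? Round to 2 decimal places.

Before the shock: 147 - 6P = 6P - 69 ⇒ 216 = 12P ⇒ P = 18, Q = 39.
The new curves are Qd = 104 - 6P (demand) and Qs = 6P - 81 (supply).
Equate the new curves: 104 - 6P = 6P - 81, giving 185 = 12P, P = 185/12 ≈ 15.4167, Q = 11.5.
Expenditure moves from 18×39 = 702 to 15.4167×11.5 = 177.2917; change = -524.71.

-524.71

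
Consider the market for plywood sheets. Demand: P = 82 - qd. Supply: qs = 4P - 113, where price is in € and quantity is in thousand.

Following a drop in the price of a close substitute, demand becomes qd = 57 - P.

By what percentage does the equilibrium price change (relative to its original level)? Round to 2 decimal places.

-12.82

Original equilibrium: 82 - P = 4P - 113 gives 195 = 5P, so P = 39 and q = 43.
With the change applied: demand qd = 57 - P, supply qs = 4P - 113.
Equate the new curves: 57 - P = 4P - 113, giving 170 = 5P, P = 34, q = 23.
%ΔP = (34 − 39) / 39 × 100 = -12.82%.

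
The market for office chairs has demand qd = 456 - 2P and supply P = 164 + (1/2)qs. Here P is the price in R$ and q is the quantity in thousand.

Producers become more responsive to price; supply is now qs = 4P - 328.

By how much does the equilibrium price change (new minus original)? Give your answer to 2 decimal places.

Solve the original market: 456 - 2P = 2P - 328, hence P = 196 and q = 64.
With the change applied: demand qd = 456 - 2P, supply qs = 4P - 328.
Equate the new curves: 456 - 2P = 4P - 328, giving 784 = 6P, P = 392/3 ≈ 130.6667, q = 584/3 ≈ 194.6667.
ΔP = 130.6667 − 196 = -65.33.

-65.33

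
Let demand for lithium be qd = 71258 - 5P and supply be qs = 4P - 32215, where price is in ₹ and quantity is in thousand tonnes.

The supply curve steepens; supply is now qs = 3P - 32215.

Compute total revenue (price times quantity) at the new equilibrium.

85201931.671875

Initially, 71258 - 5P = 4P - 32215, so 103473 = 9P and P = 11497, q = 13773.
The new curves are qd = 71258 - 5P (demand) and qs = 3P - 32215 (supply).
New equilibrium: 71258 - 5P = 3P - 32215 ⇒ 103473 = 8P ⇒ P = 12934.125, q = 6587.375.
New expenditure = 12934.125 × 6587.375 = 85201931.671875.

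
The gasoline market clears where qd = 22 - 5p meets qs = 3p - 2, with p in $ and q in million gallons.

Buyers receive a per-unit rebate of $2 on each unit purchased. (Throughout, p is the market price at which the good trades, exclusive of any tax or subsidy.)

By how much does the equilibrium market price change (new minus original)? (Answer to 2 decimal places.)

+1.25

Before the shock: 22 - 5p = 3p - 2 ⇒ 24 = 8p ⇒ p = 3, q = 7.
Since buyers' out-of-pocket price is the market price minus the rebate, the effective demand curve becomes qd = 32 - 5p.
New equilibrium: 32 - 5p = 3p - 2 ⇒ 34 = 8p ⇒ p = 4.25, q = 10.75.
Δp = 4.25 − 3 = +1.25.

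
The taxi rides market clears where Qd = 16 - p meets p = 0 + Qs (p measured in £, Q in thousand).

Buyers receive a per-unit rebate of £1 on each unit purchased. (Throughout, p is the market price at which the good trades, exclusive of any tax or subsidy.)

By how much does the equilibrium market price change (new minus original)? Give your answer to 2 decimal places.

+0.50

Before the shock: 16 - p = p ⇒ 16 = 2p ⇒ p = 8, Q = 8.
Since buyers' out-of-pocket price is the market price minus the rebate, the effective demand curve becomes Qd = 17 - p.
Clearing the new market: 17 - p = p, so p = 8.5 and Q = 8.5.
Δp = 8.5 − 8 = +0.50.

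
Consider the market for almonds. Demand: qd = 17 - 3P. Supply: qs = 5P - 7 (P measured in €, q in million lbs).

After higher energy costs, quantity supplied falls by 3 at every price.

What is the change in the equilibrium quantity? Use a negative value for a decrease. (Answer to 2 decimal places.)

-1.13

Solve the original market: 17 - 3P = 5P - 7, hence P = 3 and q = 8.
With the change applied: demand qd = 17 - 3P, supply qs = 5P - 10.
Clearing the new market: 17 - 3P = 5P - 10, so P = 3.375 and q = 6.875.
Δq = 6.875 − 8 = -1.13.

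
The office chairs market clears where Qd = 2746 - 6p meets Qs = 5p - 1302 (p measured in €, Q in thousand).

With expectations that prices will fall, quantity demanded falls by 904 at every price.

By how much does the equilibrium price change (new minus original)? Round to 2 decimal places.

Before the shock: 2746 - 6p = 5p - 1302 ⇒ 4048 = 11p ⇒ p = 368, Q = 538.
The new curves are Qd = 1842 - 6p (demand) and Qs = 5p - 1302 (supply).
Equate the new curves: 1842 - 6p = 5p - 1302, giving 3144 = 11p, p = 3144/11 ≈ 285.8182, Q = 1398/11 ≈ 127.0909.
Δp = 285.8182 − 368 = -82.18.

-82.18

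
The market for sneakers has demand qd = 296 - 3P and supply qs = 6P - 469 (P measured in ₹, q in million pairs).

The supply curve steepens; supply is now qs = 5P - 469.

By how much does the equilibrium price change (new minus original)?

+10.625

Solve the original market: 296 - 3P = 6P - 469, hence P = 85 and q = 41.
With the change applied: demand qd = 296 - 3P, supply qs = 5P - 469.
Setting them equal: 296 - 3P = 5P - 469 → 765 = 8P, so P = 95.625 and q = 9.125.
ΔP = 95.625 − 85 = +10.625.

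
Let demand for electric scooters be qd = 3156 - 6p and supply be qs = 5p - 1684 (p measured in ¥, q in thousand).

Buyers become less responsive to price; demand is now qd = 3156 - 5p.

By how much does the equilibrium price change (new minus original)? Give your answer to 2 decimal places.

+44.00

Initially, 3156 - 6p = 5p - 1684, so 4840 = 11p and p = 440, q = 516.
The shock moves the curves to qd = 3156 - 5p and qs = 5p - 1684.
Clearing the new market: 3156 - 5p = 5p - 1684, so p = 484 and q = 736.
Δp = 484 − 440 = +44.00.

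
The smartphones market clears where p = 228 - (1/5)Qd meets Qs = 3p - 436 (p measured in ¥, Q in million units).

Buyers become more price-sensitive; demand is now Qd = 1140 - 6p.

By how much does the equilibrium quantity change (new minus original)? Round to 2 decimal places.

Before the shock: 1140 - 5p = 3p - 436 ⇒ 1576 = 8p ⇒ p = 197, Q = 155.
The shock moves the curves to Qd = 1140 - 6p and Qs = 3p - 436.
Clearing the new market: 1140 - 6p = 3p - 436, so p = 1576/9 ≈ 175.1111 and Q = 268/3 ≈ 89.3333.
ΔQ = 89.3333 − 155 = -65.67.

-65.67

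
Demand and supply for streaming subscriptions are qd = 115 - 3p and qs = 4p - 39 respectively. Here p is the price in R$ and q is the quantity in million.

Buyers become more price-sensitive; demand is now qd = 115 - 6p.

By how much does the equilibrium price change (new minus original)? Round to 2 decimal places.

-6.60

Solve the original market: 115 - 3p = 4p - 39, hence p = 22 and q = 49.
After the shift, demand is qd = 115 - 6p and supply is qs = 4p - 39.
New equilibrium: 115 - 6p = 4p - 39 ⇒ 154 = 10p ⇒ p = 15.4, q = 22.6.
Δp = 15.4 − 22 = -6.60.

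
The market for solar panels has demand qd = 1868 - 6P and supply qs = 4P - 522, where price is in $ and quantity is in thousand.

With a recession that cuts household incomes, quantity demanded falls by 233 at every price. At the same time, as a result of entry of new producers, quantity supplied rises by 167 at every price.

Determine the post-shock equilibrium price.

199

Initially, 1868 - 6P = 4P - 522, so 2390 = 10P and P = 239, q = 434.
The new curves are qd = 1635 - 6P (demand) and qs = 4P - 355 (supply).
Setting them equal: 1635 - 6P = 4P - 355 → 1990 = 10P, so P = 199 and q = 441.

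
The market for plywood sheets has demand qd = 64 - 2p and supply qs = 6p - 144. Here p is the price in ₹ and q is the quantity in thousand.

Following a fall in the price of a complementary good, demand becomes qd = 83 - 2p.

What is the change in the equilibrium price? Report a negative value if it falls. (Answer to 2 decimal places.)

+2.38

Solve the original market: 64 - 2p = 6p - 144, hence p = 26 and q = 12.
The new curves are qd = 83 - 2p (demand) and qs = 6p - 144 (supply).
Clearing the new market: 83 - 2p = 6p - 144, so p = 28.375 and q = 26.25.
Δp = 28.375 − 26 = +2.38.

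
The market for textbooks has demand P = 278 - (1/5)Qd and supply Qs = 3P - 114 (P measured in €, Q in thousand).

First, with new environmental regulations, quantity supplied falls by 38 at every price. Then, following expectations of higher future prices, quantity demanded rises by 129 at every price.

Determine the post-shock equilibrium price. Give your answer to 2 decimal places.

208.88

Solve the original market: 1390 - 5P = 3P - 114, hence P = 188 and Q = 450.
The shock moves the curves to Qd = 1519 - 5P and Qs = 3P - 152.
Equate the new curves: 1519 - 5P = 3P - 152, giving 1671 = 8P, P = 208.875, Q = 474.625.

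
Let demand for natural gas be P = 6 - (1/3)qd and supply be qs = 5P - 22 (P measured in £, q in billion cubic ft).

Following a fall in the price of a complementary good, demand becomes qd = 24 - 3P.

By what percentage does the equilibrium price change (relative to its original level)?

+15

Initially, 18 - 3P = 5P - 22, so 40 = 8P and P = 5, q = 3.
The new curves are qd = 24 - 3P (demand) and qs = 5P - 22 (supply).
New equilibrium: 24 - 3P = 5P - 22 ⇒ 46 = 8P ⇒ P = 5.75, q = 6.75.
%ΔP = (5.75 − 5) / 5 × 100 = +15%.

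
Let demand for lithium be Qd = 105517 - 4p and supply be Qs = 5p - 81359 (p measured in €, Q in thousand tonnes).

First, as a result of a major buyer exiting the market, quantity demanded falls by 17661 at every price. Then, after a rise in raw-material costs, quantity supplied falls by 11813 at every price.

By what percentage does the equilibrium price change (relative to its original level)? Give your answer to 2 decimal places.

-3.13

Original equilibrium: 105517 - 4p = 5p - 81359 gives 186876 = 9p, so p = 20764 and Q = 22461.
After the shift, demand is Qd = 87856 - 4p and supply is Qs = 5p - 93172.
Clearing the new market: 87856 - 4p = 5p - 93172, so p = 181028/9 ≈ 20114.2222 and Q = 66592/9 ≈ 7399.1111.
%Δp = (20114.2222 − 20764) / 20764 × 100 = -3.13%.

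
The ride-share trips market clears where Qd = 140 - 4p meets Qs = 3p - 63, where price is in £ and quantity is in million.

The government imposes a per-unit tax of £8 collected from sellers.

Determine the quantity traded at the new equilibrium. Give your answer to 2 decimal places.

Original equilibrium: 140 - 4p = 3p - 63 gives 203 = 7p, so p = 29 and Q = 24.
Since sellers keep the price net of the tax, the effective supply curve becomes Qs = 3p - 87.
New equilibrium: 140 - 4p = 3p - 87 ⇒ 227 = 7p ⇒ p = 227/7 ≈ 32.4286, Q = 72/7 ≈ 10.2857.

10.29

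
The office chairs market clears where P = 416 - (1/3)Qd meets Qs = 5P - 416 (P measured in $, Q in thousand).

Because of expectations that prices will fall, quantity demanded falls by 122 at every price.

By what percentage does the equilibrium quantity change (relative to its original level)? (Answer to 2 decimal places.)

-12.22

Original equilibrium: 1248 - 3P = 5P - 416 gives 1664 = 8P, so P = 208 and Q = 624.
The shock moves the curves to Qd = 1126 - 3P and Qs = 5P - 416.
New equilibrium: 1126 - 3P = 5P - 416 ⇒ 1542 = 8P ⇒ P = 192.75, Q = 547.75.
%ΔQ = (547.75 − 624) / 624 × 100 = -12.22%.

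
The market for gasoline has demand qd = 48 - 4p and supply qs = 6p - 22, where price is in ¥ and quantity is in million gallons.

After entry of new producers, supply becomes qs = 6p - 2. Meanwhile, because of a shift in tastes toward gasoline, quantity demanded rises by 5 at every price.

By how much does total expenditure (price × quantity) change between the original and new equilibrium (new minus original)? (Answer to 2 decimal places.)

+30.50

Initially, 48 - 4p = 6p - 22, so 70 = 10p and p = 7, q = 20.
With the change applied: demand qd = 53 - 4p, supply qs = 6p - 2.
Clearing the new market: 53 - 4p = 6p - 2, so p = 5.5 and q = 31.
Expenditure moves from 7×20 = 140 to 5.5×31 = 170.5; change = +30.50.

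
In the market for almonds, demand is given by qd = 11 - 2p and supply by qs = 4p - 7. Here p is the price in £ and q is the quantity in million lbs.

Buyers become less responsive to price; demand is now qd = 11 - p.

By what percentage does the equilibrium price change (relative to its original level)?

Original equilibrium: 11 - 2p = 4p - 7 gives 18 = 6p, so p = 3 and q = 5.
The shock moves the curves to qd = 11 - p and qs = 4p - 7.
Setting them equal: 11 - p = 4p - 7 → 18 = 5p, so p = 3.6 and q = 7.4.
%Δp = (3.6 − 3) / 3 × 100 = +20%.

+20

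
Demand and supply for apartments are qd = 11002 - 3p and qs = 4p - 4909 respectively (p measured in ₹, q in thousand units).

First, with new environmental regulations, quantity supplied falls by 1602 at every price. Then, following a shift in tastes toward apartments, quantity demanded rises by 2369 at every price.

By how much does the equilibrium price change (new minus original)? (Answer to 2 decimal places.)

+567.29

Initially, 11002 - 3p = 4p - 4909, so 15911 = 7p and p = 2273, q = 4183.
The shock moves the curves to qd = 13371 - 3p and qs = 4p - 6511.
New equilibrium: 13371 - 3p = 4p - 6511 ⇒ 19882 = 7p ⇒ p = 19882/7 ≈ 2840.2857, q = 33951/7 ≈ 4850.1429.
Δp = 2840.2857 − 2273 = +567.29.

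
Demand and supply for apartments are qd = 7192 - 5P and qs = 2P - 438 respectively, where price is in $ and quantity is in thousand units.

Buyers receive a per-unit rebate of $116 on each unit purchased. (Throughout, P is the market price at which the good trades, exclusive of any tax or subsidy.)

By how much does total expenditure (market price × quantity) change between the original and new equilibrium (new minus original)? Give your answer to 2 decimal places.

Before the shock: 7192 - 5P = 2P - 438 ⇒ 7630 = 7P ⇒ P = 1090, q = 1742.
Since buyers' out-of-pocket price is the market price minus the rebate, the effective demand curve becomes qd = 7772 - 5P.
Clearing the new market: 7772 - 5P = 2P - 438, so P = 8210/7 ≈ 1172.8571 and q = 13354/7 ≈ 1907.7143.
Expenditure moves from 1090×1742 = 1898780 to 1172.8571×1907.7143 = 2237476.3265; change = +338696.33.

+338696.33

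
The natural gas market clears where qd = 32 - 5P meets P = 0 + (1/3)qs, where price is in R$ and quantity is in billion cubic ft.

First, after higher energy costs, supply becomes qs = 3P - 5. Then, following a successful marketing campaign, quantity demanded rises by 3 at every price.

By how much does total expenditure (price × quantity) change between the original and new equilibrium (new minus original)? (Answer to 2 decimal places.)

+2.00

Initially, 32 - 5P = 3P, so 32 = 8P and P = 4, q = 12.
The shock moves the curves to qd = 35 - 5P and qs = 3P - 5.
Setting them equal: 35 - 5P = 3P - 5 → 40 = 8P, so P = 5 and q = 10.
Expenditure moves from 4×12 = 48 to 5×10 = 50; change = +2.00.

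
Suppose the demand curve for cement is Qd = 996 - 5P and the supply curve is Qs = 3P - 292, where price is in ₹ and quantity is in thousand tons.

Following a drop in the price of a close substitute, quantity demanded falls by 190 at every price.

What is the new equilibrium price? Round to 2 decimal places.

137.25

Original equilibrium: 996 - 5P = 3P - 292 gives 1288 = 8P, so P = 161 and Q = 191.
With the change applied: demand Qd = 806 - 5P, supply Qs = 3P - 292.
Equate the new curves: 806 - 5P = 3P - 292, giving 1098 = 8P, P = 137.25, Q = 119.75.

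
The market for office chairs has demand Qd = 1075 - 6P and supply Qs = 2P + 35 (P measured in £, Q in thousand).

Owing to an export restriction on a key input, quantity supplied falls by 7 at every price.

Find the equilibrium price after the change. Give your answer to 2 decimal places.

Initially, 1075 - 6P = 2P + 35, so 1040 = 8P and P = 130, Q = 295.
The new curves are Qd = 1075 - 6P (demand) and Qs = 2P + 28 (supply).
New equilibrium: 1075 - 6P = 2P + 28 ⇒ 1047 = 8P ⇒ P = 130.875, Q = 289.75.

130.88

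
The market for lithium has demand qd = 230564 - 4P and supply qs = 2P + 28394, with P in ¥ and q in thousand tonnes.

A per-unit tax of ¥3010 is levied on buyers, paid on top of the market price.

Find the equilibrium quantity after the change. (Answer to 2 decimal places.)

91770.67

Original equilibrium: 230564 - 4P = 2P + 28394 gives 202170 = 6P, so P = 33695 and q = 95784.
Since buyers pay the price plus the tax, the effective demand curve becomes qd = 218524 - 4P.
Setting them equal: 218524 - 4P = 2P + 28394 → 190130 = 6P, so P = 95065/3 ≈ 31688.3333 and q = 275312/3 ≈ 91770.6667.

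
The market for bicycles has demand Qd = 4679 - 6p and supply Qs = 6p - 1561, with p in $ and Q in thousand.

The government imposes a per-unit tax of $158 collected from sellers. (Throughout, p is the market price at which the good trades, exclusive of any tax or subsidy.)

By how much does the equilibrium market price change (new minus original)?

+79

Original equilibrium: 4679 - 6p = 6p - 1561 gives 6240 = 12p, so p = 520 and Q = 1559.
Since sellers keep the price net of the tax, the effective supply curve becomes Qs = 6p - 2509.
Setting them equal: 4679 - 6p = 6p - 2509 → 7188 = 12p, so p = 599 and Q = 1085.
Δp = 599 − 520 = +79.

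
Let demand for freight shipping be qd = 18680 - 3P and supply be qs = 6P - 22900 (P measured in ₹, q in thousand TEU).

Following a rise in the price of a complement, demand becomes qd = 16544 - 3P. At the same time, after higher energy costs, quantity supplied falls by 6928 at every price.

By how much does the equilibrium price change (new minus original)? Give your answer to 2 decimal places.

+532.44

Before the shock: 18680 - 3P = 6P - 22900 ⇒ 41580 = 9P ⇒ P = 4620, q = 4820.
After the shift, demand is qd = 16544 - 3P and supply is qs = 6P - 29828.
Setting them equal: 16544 - 3P = 6P - 29828 → 46372 = 9P, so P = 46372/9 ≈ 5152.4444 and q = 3260/3 ≈ 1086.6667.
ΔP = 5152.4444 − 4620 = +532.44.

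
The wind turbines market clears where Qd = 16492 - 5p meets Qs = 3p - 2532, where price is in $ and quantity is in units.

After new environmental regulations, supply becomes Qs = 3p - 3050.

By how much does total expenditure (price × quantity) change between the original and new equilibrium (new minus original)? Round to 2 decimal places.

-492860.81

Initially, 16492 - 5p = 3p - 2532, so 19024 = 8p and p = 2378, Q = 4602.
The shock moves the curves to Qd = 16492 - 5p and Qs = 3p - 3050.
Setting them equal: 16492 - 5p = 3p - 3050 → 19542 = 8p, so p = 2442.75 and Q = 4278.25.
Expenditure moves from 2378×4602 = 10943556 to 2442.75×4278.25 = 10450695.1875; change = -492860.81.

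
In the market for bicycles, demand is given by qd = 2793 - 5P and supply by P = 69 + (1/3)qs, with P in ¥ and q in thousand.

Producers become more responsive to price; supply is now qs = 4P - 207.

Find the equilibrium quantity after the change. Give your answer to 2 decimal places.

Initially, 2793 - 5P = 3P - 207, so 3000 = 8P and P = 375, q = 918.
With the change applied: demand qd = 2793 - 5P, supply qs = 4P - 207.
Clearing the new market: 2793 - 5P = 4P - 207, so P = 1000/3 ≈ 333.3333 and q = 3379/3 ≈ 1126.3333.

1126.33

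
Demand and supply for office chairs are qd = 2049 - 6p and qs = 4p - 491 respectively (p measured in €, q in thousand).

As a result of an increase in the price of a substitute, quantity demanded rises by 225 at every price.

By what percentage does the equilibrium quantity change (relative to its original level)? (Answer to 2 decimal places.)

+17.14

Initially, 2049 - 6p = 4p - 491, so 2540 = 10p and p = 254, q = 525.
The new curves are qd = 2274 - 6p (demand) and qs = 4p - 491 (supply).
Setting them equal: 2274 - 6p = 4p - 491 → 2765 = 10p, so p = 276.5 and q = 615.
%Δq = (615 − 525) / 525 × 100 = +17.14%.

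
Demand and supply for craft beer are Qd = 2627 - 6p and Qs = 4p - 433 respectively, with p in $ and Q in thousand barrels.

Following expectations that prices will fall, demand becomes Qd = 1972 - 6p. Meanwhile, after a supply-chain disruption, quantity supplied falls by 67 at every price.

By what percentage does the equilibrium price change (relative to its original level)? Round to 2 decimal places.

-19.22

Before the shock: 2627 - 6p = 4p - 433 ⇒ 3060 = 10p ⇒ p = 306, Q = 791.
After the shift, demand is Qd = 1972 - 6p and supply is Qs = 4p - 500.
New equilibrium: 1972 - 6p = 4p - 500 ⇒ 2472 = 10p ⇒ p = 247.2, Q = 488.8.
%Δp = (247.2 − 306) / 306 × 100 = -19.22%.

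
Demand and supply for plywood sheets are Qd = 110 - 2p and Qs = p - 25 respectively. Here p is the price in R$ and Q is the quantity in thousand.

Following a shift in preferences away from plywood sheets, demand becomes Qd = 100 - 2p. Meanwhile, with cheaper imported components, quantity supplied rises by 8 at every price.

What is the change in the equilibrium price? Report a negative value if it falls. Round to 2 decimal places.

Before the shock: 110 - 2p = p - 25 ⇒ 135 = 3p ⇒ p = 45, Q = 20.
With the change applied: demand Qd = 100 - 2p, supply Qs = p - 17.
Equate the new curves: 100 - 2p = p - 17, giving 117 = 3p, p = 39, Q = 22.
Δp = 39 − 45 = -6.00.

-6.00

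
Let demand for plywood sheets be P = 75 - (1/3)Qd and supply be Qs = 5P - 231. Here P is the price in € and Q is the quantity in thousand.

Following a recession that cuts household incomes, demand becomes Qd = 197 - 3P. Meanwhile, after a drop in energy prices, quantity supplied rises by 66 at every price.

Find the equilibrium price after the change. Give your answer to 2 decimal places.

Original equilibrium: 225 - 3P = 5P - 231 gives 456 = 8P, so P = 57 and Q = 54.
With the change applied: demand Qd = 197 - 3P, supply Qs = 5P - 165.
New equilibrium: 197 - 3P = 5P - 165 ⇒ 362 = 8P ⇒ P = 45.25, Q = 61.25.

45.25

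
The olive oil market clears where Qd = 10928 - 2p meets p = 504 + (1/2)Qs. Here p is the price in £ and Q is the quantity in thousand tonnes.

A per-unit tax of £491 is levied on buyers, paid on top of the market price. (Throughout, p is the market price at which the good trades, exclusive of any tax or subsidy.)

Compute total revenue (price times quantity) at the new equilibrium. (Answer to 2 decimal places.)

12238356.50

Solve the original market: 10928 - 2p = 2p - 1008, hence p = 2984 and Q = 4960.
Since buyers pay the price plus the tax, the effective demand curve becomes Qd = 9946 - 2p.
Setting them equal: 9946 - 2p = 2p - 1008 → 10954 = 4p, so p = 2738.5 and Q = 4469.
New expenditure = 2738.5 × 4469 = 12238356.50.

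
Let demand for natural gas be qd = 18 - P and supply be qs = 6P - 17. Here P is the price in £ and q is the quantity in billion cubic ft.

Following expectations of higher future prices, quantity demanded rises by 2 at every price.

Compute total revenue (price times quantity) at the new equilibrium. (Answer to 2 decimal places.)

77.78

Original equilibrium: 18 - P = 6P - 17 gives 35 = 7P, so P = 5 and q = 13.
The new curves are qd = 20 - P (demand) and qs = 6P - 17 (supply).
Setting them equal: 20 - P = 6P - 17 → 37 = 7P, so P = 37/7 ≈ 5.2857 and q = 103/7 ≈ 14.7143.
New expenditure = 5.2857 × 14.7143 = 77.78.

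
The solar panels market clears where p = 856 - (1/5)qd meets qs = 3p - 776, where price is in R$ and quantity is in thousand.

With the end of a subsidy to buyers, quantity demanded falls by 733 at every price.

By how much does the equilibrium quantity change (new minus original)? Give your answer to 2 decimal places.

Original equilibrium: 4280 - 5p = 3p - 776 gives 5056 = 8p, so p = 632 and q = 1120.
With the change applied: demand qd = 3547 - 5p, supply qs = 3p - 776.
Equate the new curves: 3547 - 5p = 3p - 776, giving 4323 = 8p, p = 540.375, q = 845.125.
Δq = 845.125 − 1120 = -274.88.

-274.88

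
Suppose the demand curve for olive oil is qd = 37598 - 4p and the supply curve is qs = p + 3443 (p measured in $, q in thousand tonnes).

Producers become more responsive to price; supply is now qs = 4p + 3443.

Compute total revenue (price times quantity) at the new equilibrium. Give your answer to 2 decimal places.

87609709.69

Before the shock: 37598 - 4p = p + 3443 ⇒ 34155 = 5p ⇒ p = 6831, q = 10274.
After the shift, demand is qd = 37598 - 4p and supply is qs = 4p + 3443.
Equate the new curves: 37598 - 4p = 4p + 3443, giving 34155 = 8p, p = 4269.375, q = 20520.5.
New expenditure = 4269.375 × 20520.5 = 87609709.69.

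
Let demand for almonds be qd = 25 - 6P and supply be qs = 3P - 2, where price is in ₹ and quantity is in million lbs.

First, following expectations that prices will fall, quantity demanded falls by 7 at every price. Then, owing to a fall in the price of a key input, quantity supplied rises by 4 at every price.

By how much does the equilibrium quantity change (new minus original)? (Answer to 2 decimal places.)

+0.33

Before the shock: 25 - 6P = 3P - 2 ⇒ 27 = 9P ⇒ P = 3, q = 7.
The new curves are qd = 18 - 6P (demand) and qs = 3P + 2 (supply).
New equilibrium: 18 - 6P = 3P + 2 ⇒ 16 = 9P ⇒ P = 16/9 ≈ 1.7778, q = 22/3 ≈ 7.3333.
Δq = 7.3333 − 7 = +0.33.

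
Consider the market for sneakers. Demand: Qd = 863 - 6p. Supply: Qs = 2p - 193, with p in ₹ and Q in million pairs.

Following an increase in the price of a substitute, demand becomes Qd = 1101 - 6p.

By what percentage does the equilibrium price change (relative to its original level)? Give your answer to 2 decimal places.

Initially, 863 - 6p = 2p - 193, so 1056 = 8p and p = 132, Q = 71.
The shock moves the curves to Qd = 1101 - 6p and Qs = 2p - 193.
New equilibrium: 1101 - 6p = 2p - 193 ⇒ 1294 = 8p ⇒ p = 161.75, Q = 130.5.
%Δp = (161.75 − 132) / 132 × 100 = +22.54%.

+22.54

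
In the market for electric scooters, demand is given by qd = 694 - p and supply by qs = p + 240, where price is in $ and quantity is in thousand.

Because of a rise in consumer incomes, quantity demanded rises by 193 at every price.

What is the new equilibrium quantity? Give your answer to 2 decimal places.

563.50

Solve the original market: 694 - p = p + 240, hence p = 227 and q = 467.
After the shift, demand is qd = 887 - p and supply is qs = p + 240.
Equate the new curves: 887 - p = p + 240, giving 647 = 2p, p = 323.5, q = 563.5.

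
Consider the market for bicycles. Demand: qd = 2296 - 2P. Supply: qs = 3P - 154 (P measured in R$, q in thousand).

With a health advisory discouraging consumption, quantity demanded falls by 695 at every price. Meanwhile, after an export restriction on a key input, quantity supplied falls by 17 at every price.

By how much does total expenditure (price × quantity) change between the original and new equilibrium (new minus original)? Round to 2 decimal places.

-328644.32

Original equilibrium: 2296 - 2P = 3P - 154 gives 2450 = 5P, so P = 490 and q = 1316.
The new curves are qd = 1601 - 2P (demand) and qs = 3P - 171 (supply).
Clearing the new market: 1601 - 2P = 3P - 171, so P = 354.4 and q = 892.2.
Expenditure moves from 490×1316 = 644840 to 354.4×892.2 = 316195.68; change = -328644.32.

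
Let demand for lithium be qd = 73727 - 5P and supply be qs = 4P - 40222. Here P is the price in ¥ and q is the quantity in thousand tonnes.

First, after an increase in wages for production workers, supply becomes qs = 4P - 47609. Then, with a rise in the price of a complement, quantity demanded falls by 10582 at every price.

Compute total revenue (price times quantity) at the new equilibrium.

19874190

Original equilibrium: 73727 - 5P = 4P - 40222 gives 113949 = 9P, so P = 12661 and q = 10422.
The new curves are qd = 63145 - 5P (demand) and qs = 4P - 47609 (supply).
Clearing the new market: 63145 - 5P = 4P - 47609, so P = 12306 and q = 1615.
New expenditure = 12306 × 1615 = 19874190.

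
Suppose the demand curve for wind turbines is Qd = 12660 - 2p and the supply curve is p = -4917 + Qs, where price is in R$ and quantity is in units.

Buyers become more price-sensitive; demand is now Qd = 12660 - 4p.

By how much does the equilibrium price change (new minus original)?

-1032.4

Initially, 12660 - 2p = p + 4917, so 7743 = 3p and p = 2581, Q = 7498.
The shock moves the curves to Qd = 12660 - 4p and Qs = p + 4917.
New equilibrium: 12660 - 4p = p + 4917 ⇒ 7743 = 5p ⇒ p = 1548.6, Q = 6465.6.
Δp = 1548.6 − 2581 = -1032.4.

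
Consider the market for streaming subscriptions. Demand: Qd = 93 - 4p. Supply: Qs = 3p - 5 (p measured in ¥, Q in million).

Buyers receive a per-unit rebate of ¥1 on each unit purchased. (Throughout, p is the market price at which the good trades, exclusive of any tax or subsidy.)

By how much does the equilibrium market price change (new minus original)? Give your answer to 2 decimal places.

+0.57

Original equilibrium: 93 - 4p = 3p - 5 gives 98 = 7p, so p = 14 and Q = 37.
Since buyers' out-of-pocket price is the market price minus the rebate, the effective demand curve becomes Qd = 97 - 4p.
New equilibrium: 97 - 4p = 3p - 5 ⇒ 102 = 7p ⇒ p = 102/7 ≈ 14.5714, Q = 271/7 ≈ 38.7143.
Δp = 14.5714 − 14 = +0.57.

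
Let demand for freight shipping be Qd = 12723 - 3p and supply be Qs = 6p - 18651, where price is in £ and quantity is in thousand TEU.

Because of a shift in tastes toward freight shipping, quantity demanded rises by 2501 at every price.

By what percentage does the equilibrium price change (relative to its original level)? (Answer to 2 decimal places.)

+7.97

Original equilibrium: 12723 - 3p = 6p - 18651 gives 31374 = 9p, so p = 3486 and Q = 2265.
The shock moves the curves to Qd = 15224 - 3p and Qs = 6p - 18651.
Equate the new curves: 15224 - 3p = 6p - 18651, giving 33875 = 9p, p = 33875/9 ≈ 3763.8889, Q = 11797/3 ≈ 3932.3333.
%Δp = (3763.8889 − 3486) / 3486 × 100 = +7.97%.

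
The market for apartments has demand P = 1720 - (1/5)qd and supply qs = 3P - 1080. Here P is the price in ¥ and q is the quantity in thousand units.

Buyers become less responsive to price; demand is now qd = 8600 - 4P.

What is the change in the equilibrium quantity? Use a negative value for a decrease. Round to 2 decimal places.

Solve the original market: 8600 - 5P = 3P - 1080, hence P = 1210 and q = 2550.
With the change applied: demand qd = 8600 - 4P, supply qs = 3P - 1080.
Clearing the new market: 8600 - 4P = 3P - 1080, so P = 9680/7 ≈ 1382.8571 and q = 21480/7 ≈ 3068.5714.
Δq = 3068.5714 − 2550 = +518.57.

+518.57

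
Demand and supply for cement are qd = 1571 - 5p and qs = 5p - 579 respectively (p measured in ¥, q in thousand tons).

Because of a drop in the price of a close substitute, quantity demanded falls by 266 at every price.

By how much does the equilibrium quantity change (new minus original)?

-133

Original equilibrium: 1571 - 5p = 5p - 579 gives 2150 = 10p, so p = 215 and q = 496.
The new curves are qd = 1305 - 5p (demand) and qs = 5p - 579 (supply).
Clearing the new market: 1305 - 5p = 5p - 579, so p = 188.4 and q = 363.
Δq = 363 − 496 = -133.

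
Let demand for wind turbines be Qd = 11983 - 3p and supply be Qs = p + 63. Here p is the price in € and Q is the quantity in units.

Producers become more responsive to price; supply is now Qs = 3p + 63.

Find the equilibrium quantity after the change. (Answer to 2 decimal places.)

6023.00

Before the shock: 11983 - 3p = p + 63 ⇒ 11920 = 4p ⇒ p = 2980, Q = 3043.
The shock moves the curves to Qd = 11983 - 3p and Qs = 3p + 63.
Setting them equal: 11983 - 3p = 3p + 63 → 11920 = 6p, so p = 5960/3 ≈ 1986.6667 and Q = 6023.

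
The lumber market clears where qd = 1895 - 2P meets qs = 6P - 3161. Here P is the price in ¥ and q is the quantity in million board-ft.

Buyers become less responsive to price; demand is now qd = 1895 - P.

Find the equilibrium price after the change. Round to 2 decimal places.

722.29

Initially, 1895 - 2P = 6P - 3161, so 5056 = 8P and P = 632, q = 631.
The new curves are qd = 1895 - P (demand) and qs = 6P - 3161 (supply).
Clearing the new market: 1895 - P = 6P - 3161, so P = 5056/7 ≈ 722.2857 and q = 8209/7 ≈ 1172.7143.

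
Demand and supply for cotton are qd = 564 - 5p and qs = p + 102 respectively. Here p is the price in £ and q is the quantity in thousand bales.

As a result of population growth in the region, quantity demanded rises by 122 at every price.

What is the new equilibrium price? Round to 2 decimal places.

Solve the original market: 564 - 5p = p + 102, hence p = 77 and q = 179.
After the shift, demand is qd = 686 - 5p and supply is qs = p + 102.
New equilibrium: 686 - 5p = p + 102 ⇒ 584 = 6p ⇒ p = 292/3 ≈ 97.3333, q = 598/3 ≈ 199.3333.

97.33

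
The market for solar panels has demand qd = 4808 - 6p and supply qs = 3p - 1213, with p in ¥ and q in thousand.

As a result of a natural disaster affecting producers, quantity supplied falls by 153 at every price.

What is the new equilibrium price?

686

Solve the original market: 4808 - 6p = 3p - 1213, hence p = 669 and q = 794.
The new curves are qd = 4808 - 6p (demand) and qs = 3p - 1366 (supply).
Equate the new curves: 4808 - 6p = 3p - 1366, giving 6174 = 9p, p = 686, q = 692.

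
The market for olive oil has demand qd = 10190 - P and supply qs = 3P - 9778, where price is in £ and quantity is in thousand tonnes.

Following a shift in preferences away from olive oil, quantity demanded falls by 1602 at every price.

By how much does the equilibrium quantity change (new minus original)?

Original equilibrium: 10190 - P = 3P - 9778 gives 19968 = 4P, so P = 4992 and q = 5198.
After the shift, demand is qd = 8588 - P and supply is qs = 3P - 9778.
Setting them equal: 8588 - P = 3P - 9778 → 18366 = 4P, so P = 4591.5 and q = 3996.5.
Δq = 3996.5 − 5198 = -1201.5.

-1201.5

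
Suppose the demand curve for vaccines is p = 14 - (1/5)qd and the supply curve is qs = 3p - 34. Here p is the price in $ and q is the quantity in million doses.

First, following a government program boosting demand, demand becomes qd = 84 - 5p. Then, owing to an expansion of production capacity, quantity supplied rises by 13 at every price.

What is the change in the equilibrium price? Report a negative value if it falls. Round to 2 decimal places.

+0.13

Initially, 70 - 5p = 3p - 34, so 104 = 8p and p = 13, q = 5.
With the change applied: demand qd = 84 - 5p, supply qs = 3p - 21.
Setting them equal: 84 - 5p = 3p - 21 → 105 = 8p, so p = 13.125 and q = 18.375.
Δp = 13.125 − 13 = +0.13.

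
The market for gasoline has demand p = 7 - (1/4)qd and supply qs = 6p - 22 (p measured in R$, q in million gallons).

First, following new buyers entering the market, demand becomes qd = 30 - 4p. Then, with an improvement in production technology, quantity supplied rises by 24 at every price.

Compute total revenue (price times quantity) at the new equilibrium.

Initially, 28 - 4p = 6p - 22, so 50 = 10p and p = 5, q = 8.
The new curves are qd = 30 - 4p (demand) and qs = 6p + 2 (supply).
New equilibrium: 30 - 4p = 6p + 2 ⇒ 28 = 10p ⇒ p = 2.8, q = 18.8.
New expenditure = 2.8 × 18.8 = 52.64.

52.64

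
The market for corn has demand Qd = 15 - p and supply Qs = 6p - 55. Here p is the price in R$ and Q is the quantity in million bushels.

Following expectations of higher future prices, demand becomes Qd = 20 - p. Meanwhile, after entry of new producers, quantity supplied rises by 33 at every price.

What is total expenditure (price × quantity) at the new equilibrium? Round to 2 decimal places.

84.00

Original equilibrium: 15 - p = 6p - 55 gives 70 = 7p, so p = 10 and Q = 5.
The new curves are Qd = 20 - p (demand) and Qs = 6p - 22 (supply).
New equilibrium: 20 - p = 6p - 22 ⇒ 42 = 7p ⇒ p = 6, Q = 14.
New expenditure = 6 × 14 = 84.00.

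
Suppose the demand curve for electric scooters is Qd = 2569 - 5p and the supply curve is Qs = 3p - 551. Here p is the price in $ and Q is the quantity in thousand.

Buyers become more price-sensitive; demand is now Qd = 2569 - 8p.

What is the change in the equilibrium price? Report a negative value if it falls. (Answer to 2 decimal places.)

-106.36

Original equilibrium: 2569 - 5p = 3p - 551 gives 3120 = 8p, so p = 390 and Q = 619.
The new curves are Qd = 2569 - 8p (demand) and Qs = 3p - 551 (supply).
Clearing the new market: 2569 - 8p = 3p - 551, so p = 3120/11 ≈ 283.6364 and Q = 3299/11 ≈ 299.9091.
Δp = 283.6364 − 390 = -106.36.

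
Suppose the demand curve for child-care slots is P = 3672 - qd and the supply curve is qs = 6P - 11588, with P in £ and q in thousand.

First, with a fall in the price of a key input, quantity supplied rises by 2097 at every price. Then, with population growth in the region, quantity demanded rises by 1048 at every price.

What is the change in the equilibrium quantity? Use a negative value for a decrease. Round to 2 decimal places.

+1197.86

Before the shock: 3672 - P = 6P - 11588 ⇒ 15260 = 7P ⇒ P = 2180, q = 1492.
With the change applied: demand qd = 4720 - P, supply qs = 6P - 9491.
Equate the new curves: 4720 - P = 6P - 9491, giving 14211 = 7P, P = 14211/7 ≈ 2030.1429, q = 18829/7 ≈ 2689.8571.
Δq = 2689.8571 − 1492 = +1197.86.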